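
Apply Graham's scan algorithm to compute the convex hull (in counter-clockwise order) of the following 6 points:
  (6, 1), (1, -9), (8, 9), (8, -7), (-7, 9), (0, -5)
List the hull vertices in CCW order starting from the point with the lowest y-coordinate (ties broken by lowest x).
Hull (CCW) = [(1, -9), (8, -7), (8, 9), (-7, 9)]

Graham scan procedure:
  1. Find the pivot p₀ = point with lowest y (tie → lowest x): (1, -9).
  2. Sort the remaining points by polar angle around p₀.
  3. Walk through sorted points, maintaining a stack; pop the top while the last three entries make a non-left turn (cross product ≤ 0).
  4. Final stack is the convex hull in CCW order: (1, -9), (8, -7), (8, 9), (-7, 9).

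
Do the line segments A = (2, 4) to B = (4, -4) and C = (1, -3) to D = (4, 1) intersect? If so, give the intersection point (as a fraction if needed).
Yes; intersection at (49/16, -1/4) (t = 17/32 on AB, s = 11/16 on CD)

Parametrize AB as A + t(B − A) = (2 + 2 t, 4 + -8 t) and CD as C + s(D − C) = (1 + 3 s, -3 + 4 s). Solve the linear system for (t, s). Determinant = -32 ≠ 0, so a unique intersection of the containing lines exists. Solution: t = 17/32, s = 11/16 — both in [0, 1], so the segments cross. Intersection point: (49/16, -1/4).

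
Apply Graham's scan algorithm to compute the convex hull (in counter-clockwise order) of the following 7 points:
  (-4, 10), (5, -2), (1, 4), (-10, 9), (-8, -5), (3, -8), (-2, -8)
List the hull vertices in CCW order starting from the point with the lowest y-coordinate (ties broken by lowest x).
Hull (CCW) = [(-2, -8), (3, -8), (5, -2), (1, 4), (-4, 10), (-10, 9), (-8, -5)]

Graham scan procedure:
  1. Find the pivot p₀ = point with lowest y (tie → lowest x): (-2, -8).
  2. Sort the remaining points by polar angle around p₀.
  3. Walk through sorted points, maintaining a stack; pop the top while the last three entries make a non-left turn (cross product ≤ 0).
  4. Final stack is the convex hull in CCW order: (-2, -8), (3, -8), (5, -2), (1, 4), (-4, 10), (-10, 9), (-8, -5).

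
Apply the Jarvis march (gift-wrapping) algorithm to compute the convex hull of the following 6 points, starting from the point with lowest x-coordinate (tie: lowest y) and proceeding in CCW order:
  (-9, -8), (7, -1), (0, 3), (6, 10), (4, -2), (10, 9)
Hull (CCW) = [(-9, -8), (7, -1), (10, 9), (6, 10), (0, 3)]

Jarvis march: at each step, from the current hull vertex p, select the next vertex q as the point such that every other point lies strictly to the left of (or on) the directed line p → q. (Equivalently: for every other point r, the cross product (q − p) × (r − p) ≥ 0.)
Starting point (lowest x, tie lowest y): (-9, -8). Wrap until returning to start. Resulting hull: (-9, -8), (7, -1), (10, 9), (6, 10), (0, 3).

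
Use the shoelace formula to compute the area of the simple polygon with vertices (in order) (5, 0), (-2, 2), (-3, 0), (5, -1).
Area = 12

Shoelace formula: Area = (1/2) |Σ_i (x_i · y_{i+1} − x_{i+1} · y_i)| (indices mod n). Compute each cross term:
  (5)(2) − (-2)(0) = 10
  (-2)(0) − (-3)(2) = 6
  (-3)(-1) − (5)(0) = 3
  (5)(0) − (5)(-1) = 5
Sum = 24, so (signed) Area = 24/2 = 12, |Area| = 12.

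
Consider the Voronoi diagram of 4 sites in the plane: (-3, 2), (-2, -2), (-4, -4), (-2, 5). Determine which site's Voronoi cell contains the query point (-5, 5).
Nearest site = (-2, 5)

The Voronoi cell of site s contains exactly those query points closer to s than to any other site. Compute squared distances from q = (-5, 5) to each site:
  (-2 − -5)² + (5 − 5)² = 9
  (-3 − -5)² + (2 − 5)² = 13
  (-2 − -5)² + (-2 − 5)² = 58
  (-4 − -5)² + (-4 − 5)² = 82
Minimum is attained by (-2, 5), so q lies in its Voronoi cell.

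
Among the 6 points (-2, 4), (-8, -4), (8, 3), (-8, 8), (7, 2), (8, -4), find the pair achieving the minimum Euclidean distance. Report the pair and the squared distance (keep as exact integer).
Pair = ((8, 3), (7, 2)); squared distance = 2

Compute all C(6, 2) = 15 pairwise squared distances (x_i − x_j)² + (y_i − y_j)². The minimum is 2, attained by the pair ((8, 3), (7, 2)).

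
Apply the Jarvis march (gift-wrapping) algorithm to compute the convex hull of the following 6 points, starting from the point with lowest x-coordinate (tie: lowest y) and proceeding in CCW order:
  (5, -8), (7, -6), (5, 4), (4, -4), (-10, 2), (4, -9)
Hull (CCW) = [(-10, 2), (4, -9), (7, -6), (5, 4)]

Jarvis march: at each step, from the current hull vertex p, select the next vertex q as the point such that every other point lies strictly to the left of (or on) the directed line p → q. (Equivalently: for every other point r, the cross product (q − p) × (r − p) ≥ 0.)
Starting point (lowest x, tie lowest y): (-10, 2). Wrap until returning to start. Resulting hull: (-10, 2), (4, -9), (7, -6), (5, 4).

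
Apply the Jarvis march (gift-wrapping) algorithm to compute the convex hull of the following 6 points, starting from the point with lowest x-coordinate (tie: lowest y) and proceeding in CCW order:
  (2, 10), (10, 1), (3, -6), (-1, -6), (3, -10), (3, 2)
Hull (CCW) = [(-1, -6), (3, -10), (10, 1), (2, 10)]

Jarvis march: at each step, from the current hull vertex p, select the next vertex q as the point such that every other point lies strictly to the left of (or on) the directed line p → q. (Equivalently: for every other point r, the cross product (q − p) × (r − p) ≥ 0.)
Starting point (lowest x, tie lowest y): (-1, -6). Wrap until returning to start. Resulting hull: (-1, -6), (3, -10), (10, 1), (2, 10).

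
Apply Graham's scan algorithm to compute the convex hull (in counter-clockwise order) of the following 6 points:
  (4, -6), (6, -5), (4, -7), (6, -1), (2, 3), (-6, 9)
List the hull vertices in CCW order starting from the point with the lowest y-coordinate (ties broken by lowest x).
Hull (CCW) = [(4, -7), (6, -5), (6, -1), (2, 3), (-6, 9)]

Graham scan procedure:
  1. Find the pivot p₀ = point with lowest y (tie → lowest x): (4, -7).
  2. Sort the remaining points by polar angle around p₀.
  3. Walk through sorted points, maintaining a stack; pop the top while the last three entries make a non-left turn (cross product ≤ 0).
  4. Final stack is the convex hull in CCW order: (4, -7), (6, -5), (6, -1), (2, 3), (-6, 9).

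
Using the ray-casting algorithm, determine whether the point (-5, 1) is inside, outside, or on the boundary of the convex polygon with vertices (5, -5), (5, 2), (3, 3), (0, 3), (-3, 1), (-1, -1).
The point (-5, 1) lies strictly outside the polygon

Cast a horizontal ray to the right from the query point and count how many polygon edges it crosses (each edge strictly once or zero times, handled with the usual half-open convention). 
Parity of crossings → even ⇒ outside.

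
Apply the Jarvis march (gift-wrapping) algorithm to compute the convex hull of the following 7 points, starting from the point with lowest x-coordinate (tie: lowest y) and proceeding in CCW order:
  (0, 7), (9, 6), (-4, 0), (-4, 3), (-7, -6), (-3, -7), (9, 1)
Hull (CCW) = [(-7, -6), (-3, -7), (9, 1), (9, 6), (0, 7), (-4, 3)]

Jarvis march: at each step, from the current hull vertex p, select the next vertex q as the point such that every other point lies strictly to the left of (or on) the directed line p → q. (Equivalently: for every other point r, the cross product (q − p) × (r − p) ≥ 0.)
Starting point (lowest x, tie lowest y): (-7, -6). Wrap until returning to start. Resulting hull: (-7, -6), (-3, -7), (9, 1), (9, 6), (0, 7), (-4, 3).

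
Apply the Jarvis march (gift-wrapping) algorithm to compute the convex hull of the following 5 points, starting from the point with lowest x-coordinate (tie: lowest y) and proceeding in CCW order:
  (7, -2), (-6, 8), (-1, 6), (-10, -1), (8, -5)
Hull (CCW) = [(-10, -1), (8, -5), (7, -2), (-1, 6), (-6, 8)]

Jarvis march: at each step, from the current hull vertex p, select the next vertex q as the point such that every other point lies strictly to the left of (or on) the directed line p → q. (Equivalently: for every other point r, the cross product (q − p) × (r − p) ≥ 0.)
Starting point (lowest x, tie lowest y): (-10, -1). Wrap until returning to start. Resulting hull: (-10, -1), (8, -5), (7, -2), (-1, 6), (-6, 8).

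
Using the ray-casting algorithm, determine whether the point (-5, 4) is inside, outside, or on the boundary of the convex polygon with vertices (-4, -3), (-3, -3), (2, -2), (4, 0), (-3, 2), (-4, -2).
The point (-5, 4) lies strictly outside the polygon

Cast a horizontal ray to the right from the query point and count how many polygon edges it crosses (each edge strictly once or zero times, handled with the usual half-open convention). 
Parity of crossings → even ⇒ outside.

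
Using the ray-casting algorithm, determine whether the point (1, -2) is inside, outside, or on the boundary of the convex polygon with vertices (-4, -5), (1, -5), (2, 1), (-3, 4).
The point (1, -2) lies strictly inside the polygon

Cast a horizontal ray to the right from the query point and count how many polygon edges it crosses (each edge strictly once or zero times, handled with the usual half-open convention). 
Parity of crossings → odd ⇒ inside.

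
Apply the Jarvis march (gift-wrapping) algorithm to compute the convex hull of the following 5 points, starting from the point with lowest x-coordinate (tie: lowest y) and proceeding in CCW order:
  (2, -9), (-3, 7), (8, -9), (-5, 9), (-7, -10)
Hull (CCW) = [(-7, -10), (8, -9), (-3, 7), (-5, 9)]

Jarvis march: at each step, from the current hull vertex p, select the next vertex q as the point such that every other point lies strictly to the left of (or on) the directed line p → q. (Equivalently: for every other point r, the cross product (q − p) × (r − p) ≥ 0.)
Starting point (lowest x, tie lowest y): (-7, -10). Wrap until returning to start. Resulting hull: (-7, -10), (8, -9), (-3, 7), (-5, 9).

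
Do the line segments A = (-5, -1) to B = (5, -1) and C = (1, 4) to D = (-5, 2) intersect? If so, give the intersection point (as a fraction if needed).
No (intersection of containing lines falls outside at least one segment)

Parametrize and solve: t = -9/10, s = 5/2. At least one of these is outside [0, 1], so the segments do not intersect.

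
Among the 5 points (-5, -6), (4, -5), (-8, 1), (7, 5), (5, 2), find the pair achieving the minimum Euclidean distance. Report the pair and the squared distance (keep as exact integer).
Pair = ((7, 5), (5, 2)); squared distance = 13

Compute all C(5, 2) = 10 pairwise squared distances (x_i − x_j)² + (y_i − y_j)². The minimum is 13, attained by the pair ((7, 5), (5, 2)).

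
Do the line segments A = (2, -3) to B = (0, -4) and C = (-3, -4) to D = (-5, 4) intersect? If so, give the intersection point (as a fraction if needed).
No (intersection of containing lines falls outside at least one segment)

Parametrize and solve: t = 7/3, s = -1/6. At least one of these is outside [0, 1], so the segments do not intersect.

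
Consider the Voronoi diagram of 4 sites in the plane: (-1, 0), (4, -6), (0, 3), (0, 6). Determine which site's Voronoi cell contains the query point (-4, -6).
Nearest site = (-1, 0)

The Voronoi cell of site s contains exactly those query points closer to s than to any other site. Compute squared distances from q = (-4, -6) to each site:
  (-1 − -4)² + (0 − -6)² = 45
  (4 − -4)² + (-6 − -6)² = 64
  (0 − -4)² + (3 − -6)² = 97
  (0 − -4)² + (6 − -6)² = 160
Minimum is attained by (-1, 0), so q lies in its Voronoi cell.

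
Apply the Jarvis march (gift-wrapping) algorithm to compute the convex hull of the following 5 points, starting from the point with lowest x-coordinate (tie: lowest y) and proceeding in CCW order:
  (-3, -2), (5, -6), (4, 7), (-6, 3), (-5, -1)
Hull (CCW) = [(-6, 3), (-5, -1), (5, -6), (4, 7)]

Jarvis march: at each step, from the current hull vertex p, select the next vertex q as the point such that every other point lies strictly to the left of (or on) the directed line p → q. (Equivalently: for every other point r, the cross product (q − p) × (r − p) ≥ 0.)
Starting point (lowest x, tie lowest y): (-6, 3). Wrap until returning to start. Resulting hull: (-6, 3), (-5, -1), (5, -6), (4, 7).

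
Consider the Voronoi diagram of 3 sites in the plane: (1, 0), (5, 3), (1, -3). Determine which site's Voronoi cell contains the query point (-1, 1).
Nearest site = (1, 0)

The Voronoi cell of site s contains exactly those query points closer to s than to any other site. Compute squared distances from q = (-1, 1) to each site:
  (1 − -1)² + (0 − 1)² = 5
  (1 − -1)² + (-3 − 1)² = 20
  (5 − -1)² + (3 − 1)² = 40
Minimum is attained by (1, 0), so q lies in its Voronoi cell.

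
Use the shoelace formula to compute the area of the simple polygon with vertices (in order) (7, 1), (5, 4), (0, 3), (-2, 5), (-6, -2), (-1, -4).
Area = 127/2

Shoelace formula: Area = (1/2) |Σ_i (x_i · y_{i+1} − x_{i+1} · y_i)| (indices mod n). Compute each cross term:
  (7)(4) − (5)(1) = 23
  (5)(3) − (0)(4) = 15
  (0)(5) − (-2)(3) = 6
  (-2)(-2) − (-6)(5) = 34
  (-6)(-4) − (-1)(-2) = 22
  (-1)(1) − (7)(-4) = 27
Sum = 127, so (signed) Area = 127/2 = 127/2, |Area| = 127/2.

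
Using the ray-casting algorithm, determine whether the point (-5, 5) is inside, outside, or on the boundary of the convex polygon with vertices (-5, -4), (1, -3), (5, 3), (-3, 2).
The point (-5, 5) lies strictly outside the polygon

Cast a horizontal ray to the right from the query point and count how many polygon edges it crosses (each edge strictly once or zero times, handled with the usual half-open convention). 
Parity of crossings → even ⇒ outside.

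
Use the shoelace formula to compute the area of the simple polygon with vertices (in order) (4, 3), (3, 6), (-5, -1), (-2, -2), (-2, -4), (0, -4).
Area = 39

Shoelace formula: Area = (1/2) |Σ_i (x_i · y_{i+1} − x_{i+1} · y_i)| (indices mod n). Compute each cross term:
  (4)(6) − (3)(3) = 15
  (3)(-1) − (-5)(6) = 27
  (-5)(-2) − (-2)(-1) = 8
  (-2)(-4) − (-2)(-2) = 4
  (-2)(-4) − (0)(-4) = 8
  (0)(3) − (4)(-4) = 16
Sum = 78, so (signed) Area = 78/2 = 39, |Area| = 39.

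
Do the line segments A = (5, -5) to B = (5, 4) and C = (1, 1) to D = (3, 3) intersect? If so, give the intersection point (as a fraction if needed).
No (intersection of containing lines falls outside at least one segment)

Parametrize and solve: t = 10/9, s = 2. At least one of these is outside [0, 1], so the segments do not intersect.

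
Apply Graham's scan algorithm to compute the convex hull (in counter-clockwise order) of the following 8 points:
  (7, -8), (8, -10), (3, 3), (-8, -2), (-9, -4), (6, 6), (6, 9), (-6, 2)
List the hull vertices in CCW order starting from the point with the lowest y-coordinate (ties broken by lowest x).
Hull (CCW) = [(8, -10), (6, 9), (-6, 2), (-9, -4)]

Graham scan procedure:
  1. Find the pivot p₀ = point with lowest y (tie → lowest x): (8, -10).
  2. Sort the remaining points by polar angle around p₀.
  3. Walk through sorted points, maintaining a stack; pop the top while the last three entries make a non-left turn (cross product ≤ 0).
  4. Final stack is the convex hull in CCW order: (8, -10), (6, 9), (-6, 2), (-9, -4).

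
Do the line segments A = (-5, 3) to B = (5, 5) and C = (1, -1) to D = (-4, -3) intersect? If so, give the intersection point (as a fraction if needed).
No (intersection of containing lines falls outside at least one segment)

Parametrize and solve: t = 16/5, s = -26/5. At least one of these is outside [0, 1], so the segments do not intersect.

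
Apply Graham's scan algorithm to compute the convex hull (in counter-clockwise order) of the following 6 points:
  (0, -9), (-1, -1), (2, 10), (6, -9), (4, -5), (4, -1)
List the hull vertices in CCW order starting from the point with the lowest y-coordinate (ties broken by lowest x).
Hull (CCW) = [(0, -9), (6, -9), (2, 10), (-1, -1)]

Graham scan procedure:
  1. Find the pivot p₀ = point with lowest y (tie → lowest x): (0, -9).
  2. Sort the remaining points by polar angle around p₀.
  3. Walk through sorted points, maintaining a stack; pop the top while the last three entries make a non-left turn (cross product ≤ 0).
  4. Final stack is the convex hull in CCW order: (0, -9), (6, -9), (2, 10), (-1, -1).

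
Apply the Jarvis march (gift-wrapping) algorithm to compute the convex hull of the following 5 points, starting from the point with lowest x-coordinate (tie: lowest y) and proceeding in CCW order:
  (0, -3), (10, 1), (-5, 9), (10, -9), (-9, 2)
Hull (CCW) = [(-9, 2), (10, -9), (10, 1), (-5, 9)]

Jarvis march: at each step, from the current hull vertex p, select the next vertex q as the point such that every other point lies strictly to the left of (or on) the directed line p → q. (Equivalently: for every other point r, the cross product (q − p) × (r − p) ≥ 0.)
Starting point (lowest x, tie lowest y): (-9, 2). Wrap until returning to start. Resulting hull: (-9, 2), (10, -9), (10, 1), (-5, 9).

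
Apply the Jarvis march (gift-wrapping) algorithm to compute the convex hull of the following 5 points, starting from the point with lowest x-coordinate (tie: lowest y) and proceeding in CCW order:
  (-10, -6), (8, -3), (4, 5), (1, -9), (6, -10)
Hull (CCW) = [(-10, -6), (1, -9), (6, -10), (8, -3), (4, 5)]

Jarvis march: at each step, from the current hull vertex p, select the next vertex q as the point such that every other point lies strictly to the left of (or on) the directed line p → q. (Equivalently: for every other point r, the cross product (q − p) × (r − p) ≥ 0.)
Starting point (lowest x, tie lowest y): (-10, -6). Wrap until returning to start. Resulting hull: (-10, -6), (1, -9), (6, -10), (8, -3), (4, 5).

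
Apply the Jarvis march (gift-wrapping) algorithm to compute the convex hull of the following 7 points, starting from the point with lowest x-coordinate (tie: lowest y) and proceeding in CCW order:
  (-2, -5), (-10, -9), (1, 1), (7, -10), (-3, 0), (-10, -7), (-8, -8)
Hull (CCW) = [(-10, -9), (7, -10), (1, 1), (-3, 0), (-10, -7)]

Jarvis march: at each step, from the current hull vertex p, select the next vertex q as the point such that every other point lies strictly to the left of (or on) the directed line p → q. (Equivalently: for every other point r, the cross product (q − p) × (r − p) ≥ 0.)
Starting point (lowest x, tie lowest y): (-10, -9). Wrap until returning to start. Resulting hull: (-10, -9), (7, -10), (1, 1), (-3, 0), (-10, -7).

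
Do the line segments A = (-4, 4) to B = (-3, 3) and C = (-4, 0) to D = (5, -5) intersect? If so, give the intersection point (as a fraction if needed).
No (intersection of containing lines falls outside at least one segment)

Parametrize and solve: t = 9, s = 1. At least one of these is outside [0, 1], so the segments do not intersect.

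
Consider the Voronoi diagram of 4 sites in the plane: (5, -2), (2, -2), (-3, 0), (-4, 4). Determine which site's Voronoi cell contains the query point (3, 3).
Nearest site = (2, -2)

The Voronoi cell of site s contains exactly those query points closer to s than to any other site. Compute squared distances from q = (3, 3) to each site:
  (2 − 3)² + (-2 − 3)² = 26
  (5 − 3)² + (-2 − 3)² = 29
  (-3 − 3)² + (0 − 3)² = 45
  (-4 − 3)² + (4 − 3)² = 50
Minimum is attained by (2, -2), so q lies in its Voronoi cell.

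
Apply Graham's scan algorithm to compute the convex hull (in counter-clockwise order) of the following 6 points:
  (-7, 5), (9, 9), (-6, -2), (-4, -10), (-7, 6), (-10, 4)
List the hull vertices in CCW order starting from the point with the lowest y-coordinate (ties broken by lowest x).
Hull (CCW) = [(-4, -10), (9, 9), (-7, 6), (-10, 4)]

Graham scan procedure:
  1. Find the pivot p₀ = point with lowest y (tie → lowest x): (-4, -10).
  2. Sort the remaining points by polar angle around p₀.
  3. Walk through sorted points, maintaining a stack; pop the top while the last three entries make a non-left turn (cross product ≤ 0).
  4. Final stack is the convex hull in CCW order: (-4, -10), (9, 9), (-7, 6), (-10, 4).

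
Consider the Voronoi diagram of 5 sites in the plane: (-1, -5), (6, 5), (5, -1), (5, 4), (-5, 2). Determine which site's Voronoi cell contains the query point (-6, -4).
Nearest site = (-1, -5)

The Voronoi cell of site s contains exactly those query points closer to s than to any other site. Compute squared distances from q = (-6, -4) to each site:
  (-1 − -6)² + (-5 − -4)² = 26
  (-5 − -6)² + (2 − -4)² = 37
  (5 − -6)² + (-1 − -4)² = 130
  (5 − -6)² + (4 − -4)² = 185
  (6 − -6)² + (5 − -4)² = 225
Minimum is attained by (-1, -5), so q lies in its Voronoi cell.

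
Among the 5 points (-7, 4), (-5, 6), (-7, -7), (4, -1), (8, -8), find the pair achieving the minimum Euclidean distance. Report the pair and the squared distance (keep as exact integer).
Pair = ((-7, 4), (-5, 6)); squared distance = 8

Compute all C(5, 2) = 10 pairwise squared distances (x_i − x_j)² + (y_i − y_j)². The minimum is 8, attained by the pair ((-7, 4), (-5, 6)).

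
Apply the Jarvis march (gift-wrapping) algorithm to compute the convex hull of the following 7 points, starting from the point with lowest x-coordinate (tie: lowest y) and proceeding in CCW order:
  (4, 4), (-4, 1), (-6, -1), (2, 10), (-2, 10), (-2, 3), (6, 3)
Hull (CCW) = [(-6, -1), (6, 3), (2, 10), (-2, 10)]

Jarvis march: at each step, from the current hull vertex p, select the next vertex q as the point such that every other point lies strictly to the left of (or on) the directed line p → q. (Equivalently: for every other point r, the cross product (q − p) × (r − p) ≥ 0.)
Starting point (lowest x, tie lowest y): (-6, -1). Wrap until returning to start. Resulting hull: (-6, -1), (6, 3), (2, 10), (-2, 10).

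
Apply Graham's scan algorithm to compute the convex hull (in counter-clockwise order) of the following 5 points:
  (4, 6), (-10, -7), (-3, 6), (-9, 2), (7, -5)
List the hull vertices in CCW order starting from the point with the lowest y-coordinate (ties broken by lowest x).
Hull (CCW) = [(-10, -7), (7, -5), (4, 6), (-3, 6), (-9, 2)]

Graham scan procedure:
  1. Find the pivot p₀ = point with lowest y (tie → lowest x): (-10, -7).
  2. Sort the remaining points by polar angle around p₀.
  3. Walk through sorted points, maintaining a stack; pop the top while the last three entries make a non-left turn (cross product ≤ 0).
  4. Final stack is the convex hull in CCW order: (-10, -7), (7, -5), (4, 6), (-3, 6), (-9, 2).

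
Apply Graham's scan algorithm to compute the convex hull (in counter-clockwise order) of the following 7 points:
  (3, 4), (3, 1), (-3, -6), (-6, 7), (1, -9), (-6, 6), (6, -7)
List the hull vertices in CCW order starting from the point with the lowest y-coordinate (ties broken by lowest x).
Hull (CCW) = [(1, -9), (6, -7), (3, 4), (-6, 7), (-6, 6), (-3, -6)]

Graham scan procedure:
  1. Find the pivot p₀ = point with lowest y (tie → lowest x): (1, -9).
  2. Sort the remaining points by polar angle around p₀.
  3. Walk through sorted points, maintaining a stack; pop the top while the last three entries make a non-left turn (cross product ≤ 0).
  4. Final stack is the convex hull in CCW order: (1, -9), (6, -7), (3, 4), (-6, 7), (-6, 6), (-3, -6).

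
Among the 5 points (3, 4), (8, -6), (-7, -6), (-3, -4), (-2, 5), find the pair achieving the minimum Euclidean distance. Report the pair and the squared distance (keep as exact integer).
Pair = ((-7, -6), (-3, -4)); squared distance = 20

Compute all C(5, 2) = 10 pairwise squared distances (x_i − x_j)² + (y_i − y_j)². The minimum is 20, attained by the pair ((-7, -6), (-3, -4)).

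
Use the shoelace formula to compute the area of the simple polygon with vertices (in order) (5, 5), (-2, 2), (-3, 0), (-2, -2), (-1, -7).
Area = 37

Shoelace formula: Area = (1/2) |Σ_i (x_i · y_{i+1} − x_{i+1} · y_i)| (indices mod n). Compute each cross term:
  (5)(2) − (-2)(5) = 20
  (-2)(0) − (-3)(2) = 6
  (-3)(-2) − (-2)(0) = 6
  (-2)(-7) − (-1)(-2) = 12
  (-1)(5) − (5)(-7) = 30
Sum = 74, so (signed) Area = 74/2 = 37, |Area| = 37.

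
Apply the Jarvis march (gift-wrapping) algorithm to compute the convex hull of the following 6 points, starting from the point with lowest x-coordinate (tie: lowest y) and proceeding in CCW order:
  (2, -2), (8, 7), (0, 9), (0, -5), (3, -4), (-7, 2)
Hull (CCW) = [(-7, 2), (0, -5), (3, -4), (8, 7), (0, 9)]

Jarvis march: at each step, from the current hull vertex p, select the next vertex q as the point such that every other point lies strictly to the left of (or on) the directed line p → q. (Equivalently: for every other point r, the cross product (q − p) × (r − p) ≥ 0.)
Starting point (lowest x, tie lowest y): (-7, 2). Wrap until returning to start. Resulting hull: (-7, 2), (0, -5), (3, -4), (8, 7), (0, 9).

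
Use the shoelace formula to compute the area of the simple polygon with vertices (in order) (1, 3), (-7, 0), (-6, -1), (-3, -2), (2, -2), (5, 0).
Area = 36

Shoelace formula: Area = (1/2) |Σ_i (x_i · y_{i+1} − x_{i+1} · y_i)| (indices mod n). Compute each cross term:
  (1)(0) − (-7)(3) = 21
  (-7)(-1) − (-6)(0) = 7
  (-6)(-2) − (-3)(-1) = 9
  (-3)(-2) − (2)(-2) = 10
  (2)(0) − (5)(-2) = 10
  (5)(3) − (1)(0) = 15
Sum = 72, so (signed) Area = 72/2 = 36, |Area| = 36.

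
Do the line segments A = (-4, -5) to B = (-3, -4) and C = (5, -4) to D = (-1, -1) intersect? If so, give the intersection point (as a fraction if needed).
No (intersection of containing lines falls outside at least one segment)

Parametrize and solve: t = 11/3, s = 8/9. At least one of these is outside [0, 1], so the segments do not intersect.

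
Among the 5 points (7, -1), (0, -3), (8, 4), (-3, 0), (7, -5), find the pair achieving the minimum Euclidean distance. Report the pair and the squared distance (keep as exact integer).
Pair = ((7, -1), (7, -5)); squared distance = 16

Compute all C(5, 2) = 10 pairwise squared distances (x_i − x_j)² + (y_i − y_j)². The minimum is 16, attained by the pair ((7, -1), (7, -5)).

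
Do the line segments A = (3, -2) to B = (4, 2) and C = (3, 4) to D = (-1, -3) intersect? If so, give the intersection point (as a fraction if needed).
No (intersection of containing lines falls outside at least one segment)

Parametrize and solve: t = 8/3, s = -2/3. At least one of these is outside [0, 1], so the segments do not intersect.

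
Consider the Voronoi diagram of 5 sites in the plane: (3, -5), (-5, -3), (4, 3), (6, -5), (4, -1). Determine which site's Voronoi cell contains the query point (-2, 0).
Nearest site = (-5, -3)

The Voronoi cell of site s contains exactly those query points closer to s than to any other site. Compute squared distances from q = (-2, 0) to each site:
  (-5 − -2)² + (-3 − 0)² = 18
  (4 − -2)² + (-1 − 0)² = 37
  (4 − -2)² + (3 − 0)² = 45
  (3 − -2)² + (-5 − 0)² = 50
  (6 − -2)² + (-5 − 0)² = 89
Minimum is attained by (-5, -3), so q lies in its Voronoi cell.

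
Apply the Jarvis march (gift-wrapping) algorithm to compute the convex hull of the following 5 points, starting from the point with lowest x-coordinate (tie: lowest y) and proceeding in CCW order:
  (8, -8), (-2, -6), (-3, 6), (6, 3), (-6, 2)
Hull (CCW) = [(-6, 2), (-2, -6), (8, -8), (6, 3), (-3, 6)]

Jarvis march: at each step, from the current hull vertex p, select the next vertex q as the point such that every other point lies strictly to the left of (or on) the directed line p → q. (Equivalently: for every other point r, the cross product (q − p) × (r − p) ≥ 0.)
Starting point (lowest x, tie lowest y): (-6, 2). Wrap until returning to start. Resulting hull: (-6, 2), (-2, -6), (8, -8), (6, 3), (-3, 6).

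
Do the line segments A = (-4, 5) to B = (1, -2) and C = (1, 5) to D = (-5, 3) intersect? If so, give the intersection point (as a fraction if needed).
Yes; intersection at (-79/26, 95/26) (t = 5/26 on AB, s = 35/52 on CD)

Parametrize AB as A + t(B − A) = (-4 + 5 t, 5 + -7 t) and CD as C + s(D − C) = (1 + -6 s, 5 + -2 s). Solve the linear system for (t, s). Determinant = 52 ≠ 0, so a unique intersection of the containing lines exists. Solution: t = 5/26, s = 35/52 — both in [0, 1], so the segments cross. Intersection point: (-79/26, 95/26).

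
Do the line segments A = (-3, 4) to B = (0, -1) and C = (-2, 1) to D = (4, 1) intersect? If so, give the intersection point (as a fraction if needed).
Yes; intersection at (-6/5, 1) (t = 3/5 on AB, s = 2/15 on CD)

Parametrize AB as A + t(B − A) = (-3 + 3 t, 4 + -5 t) and CD as C + s(D − C) = (-2 + 6 s, 1 + 0 s). Solve the linear system for (t, s). Determinant = -30 ≠ 0, so a unique intersection of the containing lines exists. Solution: t = 3/5, s = 2/15 — both in [0, 1], so the segments cross. Intersection point: (-6/5, 1).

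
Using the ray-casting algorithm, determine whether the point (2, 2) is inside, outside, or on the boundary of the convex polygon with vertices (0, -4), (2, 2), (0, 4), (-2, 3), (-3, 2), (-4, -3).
The point (2, 2) lies on the polygon boundary

Boundary check: the query satisfies the collinearity and bounding-box conditions for some polygon edge, so it lies exactly on the boundary.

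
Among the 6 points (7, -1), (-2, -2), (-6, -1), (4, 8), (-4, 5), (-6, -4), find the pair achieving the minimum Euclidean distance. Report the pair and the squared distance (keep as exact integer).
Pair = ((-6, -1), (-6, -4)); squared distance = 9

Compute all C(6, 2) = 15 pairwise squared distances (x_i − x_j)² + (y_i − y_j)². The minimum is 9, attained by the pair ((-6, -1), (-6, -4)).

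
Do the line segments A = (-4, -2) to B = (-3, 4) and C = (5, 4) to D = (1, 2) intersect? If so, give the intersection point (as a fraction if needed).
No (intersection of containing lines falls outside at least one segment)

Parametrize and solve: t = 3/11, s = 24/11. At least one of these is outside [0, 1], so the segments do not intersect.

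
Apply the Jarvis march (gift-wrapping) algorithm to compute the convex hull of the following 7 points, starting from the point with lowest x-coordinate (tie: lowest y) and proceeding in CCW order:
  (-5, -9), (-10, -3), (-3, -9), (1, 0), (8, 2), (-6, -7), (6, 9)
Hull (CCW) = [(-10, -3), (-5, -9), (-3, -9), (8, 2), (6, 9)]

Jarvis march: at each step, from the current hull vertex p, select the next vertex q as the point such that every other point lies strictly to the left of (or on) the directed line p → q. (Equivalently: for every other point r, the cross product (q − p) × (r − p) ≥ 0.)
Starting point (lowest x, tie lowest y): (-10, -3). Wrap until returning to start. Resulting hull: (-10, -3), (-5, -9), (-3, -9), (8, 2), (6, 9).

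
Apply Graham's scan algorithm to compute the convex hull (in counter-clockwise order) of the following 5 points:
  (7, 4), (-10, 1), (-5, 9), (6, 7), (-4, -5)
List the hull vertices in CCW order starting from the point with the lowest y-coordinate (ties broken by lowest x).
Hull (CCW) = [(-4, -5), (7, 4), (6, 7), (-5, 9), (-10, 1)]

Graham scan procedure:
  1. Find the pivot p₀ = point with lowest y (tie → lowest x): (-4, -5).
  2. Sort the remaining points by polar angle around p₀.
  3. Walk through sorted points, maintaining a stack; pop the top while the last three entries make a non-left turn (cross product ≤ 0).
  4. Final stack is the convex hull in CCW order: (-4, -5), (7, 4), (6, 7), (-5, 9), (-10, 1).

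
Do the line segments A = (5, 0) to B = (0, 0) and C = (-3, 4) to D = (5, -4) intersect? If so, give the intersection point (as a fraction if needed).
Yes; intersection at (1, 0) (t = 4/5 on AB, s = 1/2 on CD)

Parametrize AB as A + t(B − A) = (5 + -5 t, 0 + 0 t) and CD as C + s(D − C) = (-3 + 8 s, 4 + -8 s). Solve the linear system for (t, s). Determinant = -40 ≠ 0, so a unique intersection of the containing lines exists. Solution: t = 4/5, s = 1/2 — both in [0, 1], so the segments cross. Intersection point: (1, 0).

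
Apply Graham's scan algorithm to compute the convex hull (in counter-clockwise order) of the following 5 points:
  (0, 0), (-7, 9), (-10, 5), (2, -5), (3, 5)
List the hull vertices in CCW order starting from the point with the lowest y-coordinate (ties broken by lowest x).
Hull (CCW) = [(2, -5), (3, 5), (-7, 9), (-10, 5)]

Graham scan procedure:
  1. Find the pivot p₀ = point with lowest y (tie → lowest x): (2, -5).
  2. Sort the remaining points by polar angle around p₀.
  3. Walk through sorted points, maintaining a stack; pop the top while the last three entries make a non-left turn (cross product ≤ 0).
  4. Final stack is the convex hull in CCW order: (2, -5), (3, 5), (-7, 9), (-10, 5).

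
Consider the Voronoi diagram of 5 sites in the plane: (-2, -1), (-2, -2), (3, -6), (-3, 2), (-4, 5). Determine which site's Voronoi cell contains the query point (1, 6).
Nearest site = (-4, 5)

The Voronoi cell of site s contains exactly those query points closer to s than to any other site. Compute squared distances from q = (1, 6) to each site:
  (-4 − 1)² + (5 − 6)² = 26
  (-3 − 1)² + (2 − 6)² = 32
  (-2 − 1)² + (-1 − 6)² = 58
  (-2 − 1)² + (-2 − 6)² = 73
  (3 − 1)² + (-6 − 6)² = 148
Minimum is attained by (-4, 5), so q lies in its Voronoi cell.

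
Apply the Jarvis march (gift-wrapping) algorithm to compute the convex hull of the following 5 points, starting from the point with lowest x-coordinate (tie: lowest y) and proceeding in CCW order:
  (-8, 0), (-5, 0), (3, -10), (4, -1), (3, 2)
Hull (CCW) = [(-8, 0), (3, -10), (4, -1), (3, 2)]

Jarvis march: at each step, from the current hull vertex p, select the next vertex q as the point such that every other point lies strictly to the left of (or on) the directed line p → q. (Equivalently: for every other point r, the cross product (q − p) × (r − p) ≥ 0.)
Starting point (lowest x, tie lowest y): (-8, 0). Wrap until returning to start. Resulting hull: (-8, 0), (3, -10), (4, -1), (3, 2).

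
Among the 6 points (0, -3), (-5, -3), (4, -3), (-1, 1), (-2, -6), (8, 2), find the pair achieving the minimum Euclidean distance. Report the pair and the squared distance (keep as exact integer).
Pair = ((0, -3), (-2, -6)); squared distance = 13

Compute all C(6, 2) = 15 pairwise squared distances (x_i − x_j)² + (y_i − y_j)². The minimum is 13, attained by the pair ((0, -3), (-2, -6)).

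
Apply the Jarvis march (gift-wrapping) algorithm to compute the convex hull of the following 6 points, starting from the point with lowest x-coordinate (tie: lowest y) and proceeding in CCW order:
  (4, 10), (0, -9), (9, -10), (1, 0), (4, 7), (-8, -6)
Hull (CCW) = [(-8, -6), (0, -9), (9, -10), (4, 10)]

Jarvis march: at each step, from the current hull vertex p, select the next vertex q as the point such that every other point lies strictly to the left of (or on) the directed line p → q. (Equivalently: for every other point r, the cross product (q − p) × (r − p) ≥ 0.)
Starting point (lowest x, tie lowest y): (-8, -6). Wrap until returning to start. Resulting hull: (-8, -6), (0, -9), (9, -10), (4, 10).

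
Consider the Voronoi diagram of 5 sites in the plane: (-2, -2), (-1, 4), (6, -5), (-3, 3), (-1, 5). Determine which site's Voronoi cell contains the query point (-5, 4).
Nearest site = (-3, 3)

The Voronoi cell of site s contains exactly those query points closer to s than to any other site. Compute squared distances from q = (-5, 4) to each site:
  (-3 − -5)² + (3 − 4)² = 5
  (-1 − -5)² + (4 − 4)² = 16
  (-1 − -5)² + (5 − 4)² = 17
  (-2 − -5)² + (-2 − 4)² = 45
  (6 − -5)² + (-5 − 4)² = 202
Minimum is attained by (-3, 3), so q lies in its Voronoi cell.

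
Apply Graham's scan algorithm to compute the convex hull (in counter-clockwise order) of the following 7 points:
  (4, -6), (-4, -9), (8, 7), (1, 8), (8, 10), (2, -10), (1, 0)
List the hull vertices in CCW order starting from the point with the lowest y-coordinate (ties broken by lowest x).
Hull (CCW) = [(2, -10), (4, -6), (8, 7), (8, 10), (1, 8), (-4, -9)]

Graham scan procedure:
  1. Find the pivot p₀ = point with lowest y (tie → lowest x): (2, -10).
  2. Sort the remaining points by polar angle around p₀.
  3. Walk through sorted points, maintaining a stack; pop the top while the last three entries make a non-left turn (cross product ≤ 0).
  4. Final stack is the convex hull in CCW order: (2, -10), (4, -6), (8, 7), (8, 10), (1, 8), (-4, -9).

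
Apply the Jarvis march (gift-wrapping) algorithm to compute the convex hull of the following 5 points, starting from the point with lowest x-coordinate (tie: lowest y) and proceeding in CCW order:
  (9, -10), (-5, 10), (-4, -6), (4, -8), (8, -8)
Hull (CCW) = [(-5, 10), (-4, -6), (9, -10), (8, -8)]

Jarvis march: at each step, from the current hull vertex p, select the next vertex q as the point such that every other point lies strictly to the left of (or on) the directed line p → q. (Equivalently: for every other point r, the cross product (q − p) × (r − p) ≥ 0.)
Starting point (lowest x, tie lowest y): (-5, 10). Wrap until returning to start. Resulting hull: (-5, 10), (-4, -6), (9, -10), (8, -8).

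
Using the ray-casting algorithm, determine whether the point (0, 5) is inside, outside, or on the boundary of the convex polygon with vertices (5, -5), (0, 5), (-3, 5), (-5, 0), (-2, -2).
The point (0, 5) lies on the polygon boundary

Boundary check: the query satisfies the collinearity and bounding-box conditions for some polygon edge, so it lies exactly on the boundary.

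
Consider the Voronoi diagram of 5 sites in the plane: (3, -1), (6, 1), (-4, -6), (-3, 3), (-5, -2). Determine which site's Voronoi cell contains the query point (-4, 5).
Nearest site = (-3, 3)

The Voronoi cell of site s contains exactly those query points closer to s than to any other site. Compute squared distances from q = (-4, 5) to each site:
  (-3 − -4)² + (3 − 5)² = 5
  (-5 − -4)² + (-2 − 5)² = 50
  (3 − -4)² + (-1 − 5)² = 85
  (6 − -4)² + (1 − 5)² = 116
  (-4 − -4)² + (-6 − 5)² = 121
Minimum is attained by (-3, 3), so q lies in its Voronoi cell.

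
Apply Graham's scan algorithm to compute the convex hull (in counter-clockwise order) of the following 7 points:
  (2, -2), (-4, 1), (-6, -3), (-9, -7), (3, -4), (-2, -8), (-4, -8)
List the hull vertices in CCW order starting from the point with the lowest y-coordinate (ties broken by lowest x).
Hull (CCW) = [(-4, -8), (-2, -8), (3, -4), (2, -2), (-4, 1), (-9, -7)]

Graham scan procedure:
  1. Find the pivot p₀ = point with lowest y (tie → lowest x): (-4, -8).
  2. Sort the remaining points by polar angle around p₀.
  3. Walk through sorted points, maintaining a stack; pop the top while the last three entries make a non-left turn (cross product ≤ 0).
  4. Final stack is the convex hull in CCW order: (-4, -8), (-2, -8), (3, -4), (2, -2), (-4, 1), (-9, -7).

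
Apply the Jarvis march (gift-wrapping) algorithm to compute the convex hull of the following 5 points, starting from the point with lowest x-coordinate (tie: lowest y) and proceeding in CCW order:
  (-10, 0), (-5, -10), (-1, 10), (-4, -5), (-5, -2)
Hull (CCW) = [(-10, 0), (-5, -10), (-1, 10)]

Jarvis march: at each step, from the current hull vertex p, select the next vertex q as the point such that every other point lies strictly to the left of (or on) the directed line p → q. (Equivalently: for every other point r, the cross product (q − p) × (r − p) ≥ 0.)
Starting point (lowest x, tie lowest y): (-10, 0). Wrap until returning to start. Resulting hull: (-10, 0), (-5, -10), (-1, 10).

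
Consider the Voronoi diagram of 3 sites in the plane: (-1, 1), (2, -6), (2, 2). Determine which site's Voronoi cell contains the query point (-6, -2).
Nearest site = (-1, 1)

The Voronoi cell of site s contains exactly those query points closer to s than to any other site. Compute squared distances from q = (-6, -2) to each site:
  (-1 − -6)² + (1 − -2)² = 34
  (2 − -6)² + (-6 − -2)² = 80
  (2 − -6)² + (2 − -2)² = 80
Minimum is attained by (-1, 1), so q lies in its Voronoi cell.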